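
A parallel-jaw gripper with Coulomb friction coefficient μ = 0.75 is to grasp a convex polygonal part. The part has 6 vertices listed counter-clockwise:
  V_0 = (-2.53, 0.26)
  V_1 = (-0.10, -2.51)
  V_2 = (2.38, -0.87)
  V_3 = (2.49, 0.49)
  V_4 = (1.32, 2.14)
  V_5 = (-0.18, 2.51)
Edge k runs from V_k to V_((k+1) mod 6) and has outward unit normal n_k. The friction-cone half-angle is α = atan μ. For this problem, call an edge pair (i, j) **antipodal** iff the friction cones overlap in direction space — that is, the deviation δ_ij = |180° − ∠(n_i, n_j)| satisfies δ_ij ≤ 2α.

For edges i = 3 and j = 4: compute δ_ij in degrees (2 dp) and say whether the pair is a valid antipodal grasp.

δ = 139.20°, invalid

α = atan 0.75 = 36.87°;  2α = 73.74°
edge 3: e_3 = (-1.17, +1.65);  n_3 = (+0.8157, +0.5784)
edge 4: e_4 = (-1.50, +0.37);  n_4 = (+0.2395, +0.9709)
∠(n_3, n_4) = 40.80°
δ = |180° − 40.80°| = 139.20°
139.20° > 2α = 73.74°  →  invalid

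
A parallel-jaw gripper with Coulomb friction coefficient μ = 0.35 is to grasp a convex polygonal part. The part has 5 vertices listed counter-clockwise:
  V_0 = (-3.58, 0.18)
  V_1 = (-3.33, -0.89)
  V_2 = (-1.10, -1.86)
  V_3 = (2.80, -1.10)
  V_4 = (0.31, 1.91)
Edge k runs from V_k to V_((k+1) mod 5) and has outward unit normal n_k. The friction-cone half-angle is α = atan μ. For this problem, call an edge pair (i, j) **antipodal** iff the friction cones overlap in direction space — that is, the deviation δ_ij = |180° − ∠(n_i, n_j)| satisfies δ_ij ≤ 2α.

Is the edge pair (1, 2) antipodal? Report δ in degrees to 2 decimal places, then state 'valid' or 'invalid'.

α = atan 0.35 = 19.29°;  2α = 38.58°
edge 1: e_1 = (+2.23, -0.97);  n_1 = (-0.3989, -0.9170)
edge 2: e_2 = (+3.90, +0.76);  n_2 = (+0.1913, -0.9815)
∠(n_1, n_2) = 34.54°
δ = |180° − 34.54°| = 145.46°
145.46° > 2α = 38.58°  →  invalid

δ = 145.46°, invalid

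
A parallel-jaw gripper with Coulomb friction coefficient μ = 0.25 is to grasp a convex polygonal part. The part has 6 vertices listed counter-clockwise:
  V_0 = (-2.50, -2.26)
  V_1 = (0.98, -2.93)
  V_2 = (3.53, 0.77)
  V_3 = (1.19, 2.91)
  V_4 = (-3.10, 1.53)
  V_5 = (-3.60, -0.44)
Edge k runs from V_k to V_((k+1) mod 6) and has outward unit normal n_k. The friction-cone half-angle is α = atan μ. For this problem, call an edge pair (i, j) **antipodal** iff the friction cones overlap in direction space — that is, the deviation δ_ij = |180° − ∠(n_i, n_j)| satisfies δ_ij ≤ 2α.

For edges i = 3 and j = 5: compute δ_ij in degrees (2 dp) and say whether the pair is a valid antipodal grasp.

α = atan 0.25 = 14.04°;  2α = 28.07°
edge 3: e_3 = (-4.29, -1.38);  n_3 = (-0.3062, +0.9520)
edge 5: e_5 = (+1.10, -1.82);  n_5 = (-0.8558, -0.5173)
∠(n_3, n_5) = 103.32°
δ = |180° − 103.32°| = 76.68°
76.68° > 2α = 28.07°  →  invalid

δ = 76.68°, invalid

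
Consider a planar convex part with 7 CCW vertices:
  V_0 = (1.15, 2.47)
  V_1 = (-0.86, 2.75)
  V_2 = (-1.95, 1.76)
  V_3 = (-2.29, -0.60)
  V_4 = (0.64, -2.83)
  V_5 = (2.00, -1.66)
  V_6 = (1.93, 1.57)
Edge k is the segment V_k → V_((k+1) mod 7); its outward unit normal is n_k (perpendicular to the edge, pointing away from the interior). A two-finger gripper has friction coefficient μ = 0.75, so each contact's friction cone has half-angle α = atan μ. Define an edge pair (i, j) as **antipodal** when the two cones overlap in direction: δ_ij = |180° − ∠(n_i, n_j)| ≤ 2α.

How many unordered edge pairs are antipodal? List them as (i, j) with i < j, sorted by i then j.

count = 9; pairs: (0,3), (0,4), (1,4), (1,5), (2,4), (2,5), (2,6), (3,5), (3,6)

α = atan 0.75 = 36.87°;  2α = 73.74°
n_0 = (+0.1380, +0.9904)
n_1 = (-0.6723, +0.7402)
n_2 = (-0.9898, +0.1426)
n_3 = (-0.6056, -0.7957)
n_4 = (+0.6522, -0.7581)
n_5 = (+0.9998, +0.0217)
n_6 = (+0.7557, +0.6549)
  (0,1): δ = 129.82°  ·
  (0,2): δ = 90.27°  ·
  (0,3): δ = 29.34°  ✓
  (0,4): δ = 48.64°  ✓
  (0,5): δ = 99.17°  ·
  (0,6): δ = 138.84°  ·
  (1,2): δ = 140.45°  ·
  (1,3): δ = 79.52°  ·
  (1,4): δ = 1.54°  ✓
  (1,5): δ = 48.99°  ✓
  (1,6): δ = 88.67°  ·
  (2,3): δ = 119.08°  ·
  (2,4): δ = 41.10°  ✓
  (2,5): δ = 9.44°  ✓
  (2,6): δ = 49.11°  ✓
  (3,4): δ = 102.02°  ·
  (3,5): δ = 51.48°  ✓
  (3,6): δ = 11.81°  ✓
  (4,5): δ = 129.46°  ·
  (4,6): δ = 89.79°  ·
  (5,6): δ = 140.33°  ·
antipodal pairs: 9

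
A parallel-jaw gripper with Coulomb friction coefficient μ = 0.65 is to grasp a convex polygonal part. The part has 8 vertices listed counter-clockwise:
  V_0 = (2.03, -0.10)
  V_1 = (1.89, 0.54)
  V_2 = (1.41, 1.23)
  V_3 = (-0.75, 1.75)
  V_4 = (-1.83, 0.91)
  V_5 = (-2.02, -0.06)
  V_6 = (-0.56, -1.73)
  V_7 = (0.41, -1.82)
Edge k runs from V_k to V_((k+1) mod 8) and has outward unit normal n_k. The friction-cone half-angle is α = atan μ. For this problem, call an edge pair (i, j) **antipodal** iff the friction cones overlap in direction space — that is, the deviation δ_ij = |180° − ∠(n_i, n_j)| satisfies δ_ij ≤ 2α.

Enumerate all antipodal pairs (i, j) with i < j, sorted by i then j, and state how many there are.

α = atan 0.65 = 33.02°;  2α = 66.05°
n_0 = (+0.9769, +0.2137)
n_1 = (+0.8209, +0.5711)
n_2 = (+0.2341, +0.9722)
n_3 = (-0.6139, +0.7894)
n_4 = (-0.9814, +0.1922)
n_5 = (-0.7529, -0.6582)
n_6 = (-0.0924, -0.9957)
n_7 = (+0.7280, -0.6856)
  (0,1): δ = 157.51°  ·
  (0,2): δ = 115.87°  ·
  (0,3): δ = 64.46°  ✓
  (0,4): δ = 23.42°  ✓
  (0,5): δ = 28.82°  ✓
  (0,6): δ = 72.36°  ·
  (0,7): δ = 124.38°  ·
  (1,2): δ = 138.36°  ·
  (1,3): δ = 86.95°  ·
  (1,4): δ = 45.91°  ✓
  (1,5): δ = 6.34°  ✓
  (1,6): δ = 49.87°  ✓
  (1,7): δ = 101.89°  ·
  (2,3): δ = 128.59°  ·
  (2,4): δ = 87.55°  ·
  (2,5): δ = 35.30°  ✓
  (2,6): δ = 8.23°  ✓
  (2,7): δ = 60.25°  ✓
  (3,4): δ = 138.96°  ·
  (3,5): δ = 86.71°  ·
  (3,6): δ = 43.18°  ✓
  (3,7): δ = 8.84°  ✓
  (4,5): δ = 127.76°  ·
  (4,6): δ = 84.22°  ·
  (4,7): δ = 32.20°  ✓
  (5,6): δ = 136.46°  ·
  (5,7): δ = 84.45°  ·
  (6,7): δ = 127.98°  ·
antipodal pairs: 12

count = 12; pairs: (0,3), (0,4), (0,5), (1,4), (1,5), (1,6), (2,5), (2,6), (2,7), (3,6), (3,7), (4,7)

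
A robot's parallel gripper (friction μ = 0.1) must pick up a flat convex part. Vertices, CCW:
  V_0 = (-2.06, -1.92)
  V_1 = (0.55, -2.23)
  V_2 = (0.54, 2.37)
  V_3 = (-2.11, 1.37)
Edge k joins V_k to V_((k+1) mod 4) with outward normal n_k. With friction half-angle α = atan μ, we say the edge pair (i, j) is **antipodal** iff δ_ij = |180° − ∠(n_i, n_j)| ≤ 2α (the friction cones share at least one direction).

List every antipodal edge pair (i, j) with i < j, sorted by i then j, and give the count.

count = 1; pairs: (1,3)

α = atan 0.1 = 5.71°;  2α = 11.42°
n_0 = (-0.1179, -0.9930)
n_1 = (+1.0000, +0.0022)
n_2 = (-0.3531, +0.9356)
n_3 = (-0.9999, -0.0152)
  (0,1): δ = 83.10°  ·
  (0,2): δ = 27.45°  ·
  (0,3): δ = 97.64°  ·
  (1,2): δ = 69.45°  ·
  (1,3): δ = 0.75°  ✓
  (2,3): δ = 109.80°  ·
antipodal pairs: 1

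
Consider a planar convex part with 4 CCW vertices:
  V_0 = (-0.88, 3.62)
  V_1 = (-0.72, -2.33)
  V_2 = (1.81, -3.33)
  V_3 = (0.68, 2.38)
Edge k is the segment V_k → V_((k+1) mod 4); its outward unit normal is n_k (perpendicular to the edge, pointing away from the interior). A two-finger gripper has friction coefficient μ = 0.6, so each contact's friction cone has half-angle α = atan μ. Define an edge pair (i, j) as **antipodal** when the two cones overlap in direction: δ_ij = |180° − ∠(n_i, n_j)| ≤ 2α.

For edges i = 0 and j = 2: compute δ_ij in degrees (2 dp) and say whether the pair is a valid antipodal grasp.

α = atan 0.6 = 30.96°;  2α = 61.93°
edge 0: e_0 = (+0.16, -5.95);  n_0 = (-0.9996, -0.0269)
edge 2: e_2 = (-1.13, +5.71);  n_2 = (+0.9810, +0.1941)
∠(n_0, n_2) = 170.35°
δ = |180° − 170.35°| = 9.65°
9.65° ≤ 2α = 61.93°  →  valid

δ = 9.65°, valid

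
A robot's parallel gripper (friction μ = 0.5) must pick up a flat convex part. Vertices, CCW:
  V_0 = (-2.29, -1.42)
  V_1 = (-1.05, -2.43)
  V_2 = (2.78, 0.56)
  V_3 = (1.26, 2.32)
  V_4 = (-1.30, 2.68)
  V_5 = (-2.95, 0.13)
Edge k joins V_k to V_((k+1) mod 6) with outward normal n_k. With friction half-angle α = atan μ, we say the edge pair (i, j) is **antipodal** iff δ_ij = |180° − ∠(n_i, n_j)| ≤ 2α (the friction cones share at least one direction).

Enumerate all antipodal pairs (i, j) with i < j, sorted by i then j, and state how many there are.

count = 5; pairs: (0,2), (0,3), (1,3), (1,4), (2,5)

α = atan 0.5 = 26.57°;  2α = 53.13°
n_0 = (-0.6315, -0.7753)
n_1 = (+0.6154, -0.7882)
n_2 = (+0.7568, +0.6536)
n_3 = (+0.1393, +0.9903)
n_4 = (-0.8396, +0.5433)
n_5 = (-0.9201, -0.3918)
  (0,1): δ = 102.86°  ·
  (0,2): δ = 10.02°  ✓
  (0,3): δ = 31.16°  ✓
  (0,4): δ = 96.26°  ·
  (0,5): δ = 152.23°  ·
  (1,2): δ = 87.16°  ·
  (1,3): δ = 45.98°  ✓
  (1,4): δ = 19.12°  ✓
  (1,5): δ = 75.09°  ·
  (2,3): δ = 138.82°  ·
  (2,4): δ = 73.72°  ·
  (2,5): δ = 17.75°  ✓
  (3,4): δ = 114.90°  ·
  (3,5): δ = 58.93°  ·
  (4,5): δ = 124.03°  ·
antipodal pairs: 5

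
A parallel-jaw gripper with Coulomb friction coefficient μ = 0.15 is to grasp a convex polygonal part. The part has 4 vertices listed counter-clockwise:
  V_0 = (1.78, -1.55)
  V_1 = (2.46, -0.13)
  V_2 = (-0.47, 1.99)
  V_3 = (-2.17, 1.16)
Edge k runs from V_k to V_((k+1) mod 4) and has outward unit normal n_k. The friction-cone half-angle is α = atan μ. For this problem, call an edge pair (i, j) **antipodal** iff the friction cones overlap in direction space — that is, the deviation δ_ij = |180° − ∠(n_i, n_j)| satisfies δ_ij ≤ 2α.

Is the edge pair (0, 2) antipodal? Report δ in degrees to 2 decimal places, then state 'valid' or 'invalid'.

α = atan 0.15 = 8.53°;  2α = 17.06°
edge 0: e_0 = (+0.68, +1.42);  n_0 = (+0.9019, -0.4319)
edge 2: e_2 = (-1.70, -0.83);  n_2 = (-0.4387, +0.8986)
∠(n_0, n_2) = 141.61°
δ = |180° − 141.61°| = 38.39°
38.39° > 2α = 17.06°  →  invalid

δ = 38.39°, invalid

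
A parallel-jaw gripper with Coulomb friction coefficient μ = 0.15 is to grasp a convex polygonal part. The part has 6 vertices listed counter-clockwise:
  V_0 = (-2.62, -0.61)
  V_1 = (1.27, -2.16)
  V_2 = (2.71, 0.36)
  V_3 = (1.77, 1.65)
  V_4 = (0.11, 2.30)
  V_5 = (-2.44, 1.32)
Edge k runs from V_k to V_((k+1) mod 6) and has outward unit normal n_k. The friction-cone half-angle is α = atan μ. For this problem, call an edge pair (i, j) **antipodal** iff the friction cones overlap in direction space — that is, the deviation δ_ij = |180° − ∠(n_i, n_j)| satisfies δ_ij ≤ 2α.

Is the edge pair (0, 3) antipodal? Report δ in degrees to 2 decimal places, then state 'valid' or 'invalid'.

α = atan 0.15 = 8.53°;  2α = 17.06°
edge 0: e_0 = (+3.89, -1.55);  n_0 = (-0.3702, -0.9290)
edge 3: e_3 = (-1.66, +0.65);  n_3 = (+0.3646, +0.9312)
∠(n_0, n_3) = 179.66°
δ = |180° − 179.66°| = 0.34°
0.34° ≤ 2α = 17.06°  →  valid

δ = 0.34°, valid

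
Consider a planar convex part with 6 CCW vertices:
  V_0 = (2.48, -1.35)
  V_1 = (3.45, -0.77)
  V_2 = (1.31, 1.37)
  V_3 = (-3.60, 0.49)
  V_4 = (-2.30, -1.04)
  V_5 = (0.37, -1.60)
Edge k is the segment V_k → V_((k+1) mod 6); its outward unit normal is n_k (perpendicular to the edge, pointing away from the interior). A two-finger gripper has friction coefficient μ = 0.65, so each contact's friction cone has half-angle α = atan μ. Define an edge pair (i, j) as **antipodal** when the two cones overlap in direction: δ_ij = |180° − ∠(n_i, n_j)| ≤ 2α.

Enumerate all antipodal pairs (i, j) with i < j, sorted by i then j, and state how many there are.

α = atan 0.65 = 33.02°;  2α = 66.05°
n_0 = (+0.5132, -0.8583)
n_1 = (+0.7071, +0.7071)
n_2 = (-0.1764, +0.9843)
n_3 = (-0.7621, -0.6475)
n_4 = (-0.2053, -0.9787)
n_5 = (+0.1177, -0.9931)
  (0,1): δ = 75.88°  ·
  (0,2): δ = 20.72°  ✓
  (0,3): δ = 99.48°  ·
  (0,4): δ = 137.28°  ·
  (0,5): δ = 155.88°  ·
  (1,2): δ = 124.84°  ·
  (1,3): δ = 4.65°  ✓
  (1,4): δ = 33.15°  ✓
  (1,5): δ = 51.76°  ✓
  (2,3): δ = 59.81°  ✓
  (2,4): δ = 22.01°  ✓
  (2,5): δ = 3.40°  ✓
  (3,4): δ = 142.20°  ·
  (3,5): δ = 123.60°  ·
  (4,5): δ = 161.40°  ·
antipodal pairs: 7

count = 7; pairs: (0,2), (1,3), (1,4), (1,5), (2,3), (2,4), (2,5)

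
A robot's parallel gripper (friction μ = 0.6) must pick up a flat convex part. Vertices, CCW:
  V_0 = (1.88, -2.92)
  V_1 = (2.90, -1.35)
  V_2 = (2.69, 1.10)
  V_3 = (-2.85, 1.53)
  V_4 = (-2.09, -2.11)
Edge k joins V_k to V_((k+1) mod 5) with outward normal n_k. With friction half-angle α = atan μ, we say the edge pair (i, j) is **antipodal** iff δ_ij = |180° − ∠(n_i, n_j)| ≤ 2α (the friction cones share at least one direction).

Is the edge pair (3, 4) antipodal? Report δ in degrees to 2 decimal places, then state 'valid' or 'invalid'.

α = atan 0.6 = 30.96°;  2α = 61.93°
edge 3: e_3 = (+0.76, -3.64);  n_3 = (-0.9789, -0.2044)
edge 4: e_4 = (+3.97, -0.81);  n_4 = (-0.1999, -0.9798)
∠(n_3, n_4) = 66.67°
δ = |180° − 66.67°| = 113.33°
113.33° > 2α = 61.93°  →  invalid

δ = 113.33°, invalid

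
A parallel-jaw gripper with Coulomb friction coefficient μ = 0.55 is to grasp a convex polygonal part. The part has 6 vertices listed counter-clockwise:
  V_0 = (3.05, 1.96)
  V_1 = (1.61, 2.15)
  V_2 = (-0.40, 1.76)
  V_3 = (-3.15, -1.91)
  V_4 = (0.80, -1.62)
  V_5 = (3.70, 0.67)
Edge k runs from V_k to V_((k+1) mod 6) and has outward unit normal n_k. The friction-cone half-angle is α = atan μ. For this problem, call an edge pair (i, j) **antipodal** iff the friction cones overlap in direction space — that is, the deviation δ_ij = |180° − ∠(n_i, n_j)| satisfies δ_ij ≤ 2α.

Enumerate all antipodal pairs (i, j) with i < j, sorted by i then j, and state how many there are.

α = atan 0.55 = 28.81°;  2α = 57.62°
n_0 = (+0.1308, +0.9914)
n_1 = (-0.1905, +0.9817)
n_2 = (-0.8003, +0.5997)
n_3 = (+0.0732, -0.9973)
n_4 = (+0.6197, -0.7848)
n_5 = (+0.8930, +0.4500)
  (0,1): δ = 161.50°  ·
  (0,2): δ = 119.33°  ·
  (0,3): δ = 11.72°  ✓
  (0,4): δ = 45.81°  ✓
  (0,5): δ = 124.26°  ·
  (1,2): δ = 137.83°  ·
  (1,3): δ = 6.78°  ✓
  (1,4): δ = 27.32°  ✓
  (1,5): δ = 105.76°  ·
  (2,3): δ = 48.96°  ✓
  (2,4): δ = 14.86°  ✓
  (2,5): δ = 63.59°  ·
  (3,4): δ = 145.90°  ·
  (3,5): δ = 67.46°  ·
  (4,5): δ = 101.55°  ·
antipodal pairs: 6

count = 6; pairs: (0,3), (0,4), (1,3), (1,4), (2,3), (2,4)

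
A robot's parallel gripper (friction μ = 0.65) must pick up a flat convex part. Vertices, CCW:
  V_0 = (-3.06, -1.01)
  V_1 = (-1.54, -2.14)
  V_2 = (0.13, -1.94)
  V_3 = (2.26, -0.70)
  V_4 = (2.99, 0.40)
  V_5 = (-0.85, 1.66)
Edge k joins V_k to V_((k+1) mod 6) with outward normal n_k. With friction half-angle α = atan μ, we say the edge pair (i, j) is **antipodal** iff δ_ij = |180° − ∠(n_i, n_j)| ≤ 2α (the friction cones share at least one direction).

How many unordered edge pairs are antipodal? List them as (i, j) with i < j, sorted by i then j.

α = atan 0.65 = 33.02°;  2α = 66.05°
n_0 = (-0.5966, -0.8025)
n_1 = (+0.1189, -0.9929)
n_2 = (+0.5031, -0.8642)
n_3 = (+0.8332, -0.5530)
n_4 = (+0.3118, +0.9502)
n_5 = (-0.7703, +0.6376)
  (0,1): δ = 136.54°  ·
  (0,2): δ = 113.17°  ·
  (0,3): δ = 86.94°  ·
  (0,4): δ = 18.46°  ✓
  (0,5): δ = 87.01°  ·
  (1,2): δ = 156.62°  ·
  (1,3): δ = 130.40°  ·
  (1,4): δ = 25.00°  ✓
  (1,5): δ = 43.56°  ✓
  (2,3): δ = 153.78°  ·
  (2,4): δ = 48.37°  ✓
  (2,5): δ = 20.18°  ✓
  (3,4): δ = 74.60°  ·
  (3,5): δ = 6.05°  ✓
  (4,5): δ = 111.45°  ·
antipodal pairs: 6

count = 6; pairs: (0,4), (1,4), (1,5), (2,4), (2,5), (3,5)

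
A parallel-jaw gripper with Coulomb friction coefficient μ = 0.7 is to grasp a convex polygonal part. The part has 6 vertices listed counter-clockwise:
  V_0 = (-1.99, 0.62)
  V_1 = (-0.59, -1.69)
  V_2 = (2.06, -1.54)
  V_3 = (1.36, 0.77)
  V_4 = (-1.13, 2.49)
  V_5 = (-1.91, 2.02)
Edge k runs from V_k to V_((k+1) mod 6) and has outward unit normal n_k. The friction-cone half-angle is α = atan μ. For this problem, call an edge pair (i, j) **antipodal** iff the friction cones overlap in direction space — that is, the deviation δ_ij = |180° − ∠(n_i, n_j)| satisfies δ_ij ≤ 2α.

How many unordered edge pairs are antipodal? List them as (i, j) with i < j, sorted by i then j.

count = 6; pairs: (0,2), (0,3), (1,3), (1,4), (2,5), (3,5)

α = atan 0.7 = 34.99°;  2α = 69.98°
n_0 = (-0.8552, -0.5183)
n_1 = (+0.0565, -0.9984)
n_2 = (+0.9570, +0.2900)
n_3 = (+0.5684, +0.8228)
n_4 = (-0.5161, +0.8565)
n_5 = (-0.9984, +0.0570)
  (0,1): δ = 117.98°  ·
  (0,2): δ = 14.36°  ✓
  (0,3): δ = 24.15°  ✓
  (0,4): δ = 89.85°  ·
  (0,5): δ = 145.51°  ·
  (1,2): δ = 76.38°  ·
  (1,3): δ = 37.87°  ✓
  (1,4): δ = 27.83°  ✓
  (1,5): δ = 83.49°  ·
  (2,3): δ = 141.49°  ·
  (2,4): δ = 75.79°  ·
  (2,5): δ = 20.13°  ✓
  (3,4): δ = 114.29°  ·
  (3,5): δ = 58.64°  ✓
  (4,5): δ = 124.34°  ·
antipodal pairs: 6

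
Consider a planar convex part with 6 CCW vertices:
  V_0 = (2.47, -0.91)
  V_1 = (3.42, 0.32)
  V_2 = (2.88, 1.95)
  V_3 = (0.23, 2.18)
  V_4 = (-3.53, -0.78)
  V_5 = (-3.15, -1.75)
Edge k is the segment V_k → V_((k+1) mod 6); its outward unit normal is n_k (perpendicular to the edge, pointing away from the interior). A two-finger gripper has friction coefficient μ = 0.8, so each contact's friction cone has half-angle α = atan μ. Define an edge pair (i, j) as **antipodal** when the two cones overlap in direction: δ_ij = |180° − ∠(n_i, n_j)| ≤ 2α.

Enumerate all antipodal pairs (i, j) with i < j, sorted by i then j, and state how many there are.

α = atan 0.8 = 38.66°;  2α = 77.32°
n_0 = (+0.7914, -0.6113)
n_1 = (+0.9493, +0.3145)
n_2 = (+0.0865, +0.9963)
n_3 = (-0.6186, +0.7857)
n_4 = (-0.9311, -0.3648)
n_5 = (+0.1478, -0.9890)
  (0,1): δ = 123.99°  ·
  (0,2): δ = 57.28°  ✓
  (0,3): δ = 14.11°  ✓
  (0,4): δ = 59.07°  ✓
  (0,5): δ = 136.18°  ·
  (1,2): δ = 113.29°  ·
  (1,3): δ = 70.12°  ✓
  (1,4): δ = 3.06°  ✓
  (1,5): δ = 80.17°  ·
  (2,3): δ = 136.83°  ·
  (2,4): δ = 63.65°  ✓
  (2,5): δ = 13.46°  ✓
  (3,4): δ = 106.82°  ·
  (3,5): δ = 29.71°  ✓
  (4,5): δ = 102.89°  ·
antipodal pairs: 8

count = 8; pairs: (0,2), (0,3), (0,4), (1,3), (1,4), (2,4), (2,5), (3,5)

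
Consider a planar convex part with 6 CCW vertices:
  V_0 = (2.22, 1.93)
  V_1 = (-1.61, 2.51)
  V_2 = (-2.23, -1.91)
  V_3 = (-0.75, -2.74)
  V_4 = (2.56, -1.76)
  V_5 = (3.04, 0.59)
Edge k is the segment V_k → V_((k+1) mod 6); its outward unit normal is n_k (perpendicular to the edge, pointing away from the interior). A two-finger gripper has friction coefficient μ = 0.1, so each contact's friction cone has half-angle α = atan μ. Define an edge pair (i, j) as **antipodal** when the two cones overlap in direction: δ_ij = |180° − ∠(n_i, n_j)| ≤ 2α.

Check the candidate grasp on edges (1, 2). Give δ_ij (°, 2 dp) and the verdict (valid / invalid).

δ = 111.30°, invalid

α = atan 0.1 = 5.71°;  2α = 11.42°
edge 1: e_1 = (-0.62, -4.42);  n_1 = (-0.9903, +0.1389)
edge 2: e_2 = (+1.48, -0.83);  n_2 = (-0.4891, -0.8722)
∠(n_1, n_2) = 68.70°
δ = |180° − 68.70°| = 111.30°
111.30° > 2α = 11.42°  →  invalid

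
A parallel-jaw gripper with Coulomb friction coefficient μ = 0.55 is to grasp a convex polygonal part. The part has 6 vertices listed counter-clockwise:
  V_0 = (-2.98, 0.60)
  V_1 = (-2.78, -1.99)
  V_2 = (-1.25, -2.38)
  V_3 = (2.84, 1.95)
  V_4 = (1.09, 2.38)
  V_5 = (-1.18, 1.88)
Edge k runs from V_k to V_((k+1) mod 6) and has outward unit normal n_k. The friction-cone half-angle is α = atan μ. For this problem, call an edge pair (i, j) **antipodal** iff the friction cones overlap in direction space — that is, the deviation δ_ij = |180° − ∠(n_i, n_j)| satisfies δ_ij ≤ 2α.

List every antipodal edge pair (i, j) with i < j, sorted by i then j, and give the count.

count = 6; pairs: (0,2), (1,3), (1,4), (1,5), (2,4), (2,5)

α = atan 0.55 = 28.81°;  2α = 57.62°
n_0 = (-0.9970, -0.0770)
n_1 = (-0.2470, -0.9690)
n_2 = (+0.7270, -0.6867)
n_3 = (+0.2386, +0.9711)
n_4 = (-0.2151, +0.9766)
n_5 = (-0.5795, +0.8150)
  (0,1): δ = 108.72°  ·
  (0,2): δ = 47.78°  ✓
  (0,3): δ = 71.78°  ·
  (0,4): δ = 98.01°  ·
  (0,5): δ = 121.00°  ·
  (1,2): δ = 119.07°  ·
  (1,3): δ = 0.50°  ✓
  (1,4): δ = 26.72°  ✓
  (1,5): δ = 49.72°  ✓
  (2,3): δ = 60.44°  ·
  (2,4): δ = 34.21°  ✓
  (2,5): δ = 11.22°  ✓
  (3,4): δ = 153.77°  ·
  (3,5): δ = 130.78°  ·
  (4,5): δ = 157.00°  ·
antipodal pairs: 6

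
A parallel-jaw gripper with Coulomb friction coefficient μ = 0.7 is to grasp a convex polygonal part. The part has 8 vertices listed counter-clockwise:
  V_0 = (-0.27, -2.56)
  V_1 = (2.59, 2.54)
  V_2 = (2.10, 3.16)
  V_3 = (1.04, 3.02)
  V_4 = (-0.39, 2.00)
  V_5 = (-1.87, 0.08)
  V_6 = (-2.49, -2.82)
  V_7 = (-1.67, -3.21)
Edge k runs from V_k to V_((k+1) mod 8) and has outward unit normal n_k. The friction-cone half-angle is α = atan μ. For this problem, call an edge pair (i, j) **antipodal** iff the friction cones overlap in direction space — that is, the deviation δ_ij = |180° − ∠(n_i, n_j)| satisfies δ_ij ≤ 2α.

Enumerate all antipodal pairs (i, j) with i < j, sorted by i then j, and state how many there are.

count = 12; pairs: (0,2), (0,3), (0,4), (0,5), (1,5), (1,6), (2,6), (2,7), (3,6), (3,7), (4,7), (5,7)

α = atan 0.7 = 34.99°;  2α = 69.98°
n_0 = (+0.8722, -0.4891)
n_1 = (+0.7846, +0.6201)
n_2 = (-0.1309, +0.9914)
n_3 = (-0.5807, +0.8141)
n_4 = (-0.7920, +0.6105)
n_5 = (-0.9779, +0.2091)
n_6 = (-0.4295, -0.9031)
n_7 = (+0.4211, -0.9070)
  (0,1): δ = 112.40°  ·
  (0,2): δ = 53.19°  ✓
  (0,3): δ = 25.22°  ✓
  (0,4): δ = 8.34°  ✓
  (0,5): δ = 17.22°  ✓
  (0,6): δ = 93.85°  ·
  (0,7): δ = 144.19°  ·
  (1,2): δ = 120.80°  ·
  (1,3): δ = 92.82°  ·
  (1,4): δ = 75.95°  ·
  (1,5): δ = 50.39°  ✓
  (1,6): δ = 26.24°  ✓
  (1,7): δ = 76.58°  ·
  (2,3): δ = 152.02°  ·
  (2,4): δ = 135.15°  ·
  (2,5): δ = 109.59°  ·
  (2,6): δ = 32.96°  ✓
  (2,7): δ = 17.38°  ✓
  (3,4): δ = 163.13°  ·
  (3,5): δ = 137.57°  ·
  (3,6): δ = 60.94°  ✓
  (3,7): δ = 10.59°  ✓
  (4,5): δ = 154.44°  ·
  (4,6): δ = 77.81°  ·
  (4,7): δ = 27.47°  ✓
  (5,6): δ = 103.37°  ·
  (5,7): δ = 53.03°  ✓
  (6,7): δ = 129.66°  ·
antipodal pairs: 12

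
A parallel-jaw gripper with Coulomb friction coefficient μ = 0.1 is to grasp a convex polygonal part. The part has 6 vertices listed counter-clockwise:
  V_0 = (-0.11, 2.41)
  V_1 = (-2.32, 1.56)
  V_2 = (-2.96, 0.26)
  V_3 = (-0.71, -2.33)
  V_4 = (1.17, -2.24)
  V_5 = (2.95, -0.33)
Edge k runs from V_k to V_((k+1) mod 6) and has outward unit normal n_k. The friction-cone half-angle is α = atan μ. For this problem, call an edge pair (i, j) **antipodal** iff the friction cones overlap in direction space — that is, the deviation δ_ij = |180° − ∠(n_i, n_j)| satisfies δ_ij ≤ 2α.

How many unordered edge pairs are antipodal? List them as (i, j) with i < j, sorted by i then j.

count = 1; pairs: (2,5)

α = atan 0.1 = 5.71°;  2α = 11.42°
n_0 = (-0.3590, +0.9333)
n_1 = (-0.8972, +0.4417)
n_2 = (-0.7549, -0.6558)
n_3 = (+0.0478, -0.9989)
n_4 = (+0.7316, -0.6818)
n_5 = (+0.6671, +0.7450)
  (0,1): δ = 137.25°  ·
  (0,2): δ = 70.06°  ·
  (0,3): δ = 18.30°  ·
  (0,4): δ = 25.98°  ·
  (0,5): δ = 117.12°  ·
  (1,2): δ = 112.81°  ·
  (1,3): δ = 61.05°  ·
  (1,4): δ = 16.77°  ·
  (1,5): δ = 74.37°  ·
  (2,3): δ = 128.24°  ·
  (2,4): δ = 83.96°  ·
  (2,5): δ = 7.18°  ✓
  (3,4): δ = 135.72°  ·
  (3,5): δ = 44.58°  ·
  (4,5): δ = 88.86°  ·
antipodal pairs: 1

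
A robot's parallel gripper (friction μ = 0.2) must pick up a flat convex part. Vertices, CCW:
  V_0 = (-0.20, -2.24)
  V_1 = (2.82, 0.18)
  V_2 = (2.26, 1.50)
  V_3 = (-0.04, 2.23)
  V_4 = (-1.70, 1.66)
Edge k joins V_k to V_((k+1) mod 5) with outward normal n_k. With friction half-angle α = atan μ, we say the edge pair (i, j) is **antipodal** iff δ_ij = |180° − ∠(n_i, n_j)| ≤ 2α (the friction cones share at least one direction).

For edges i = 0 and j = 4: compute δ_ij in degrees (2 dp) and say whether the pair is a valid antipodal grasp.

δ = 72.33°, invalid

α = atan 0.2 = 11.31°;  2α = 22.62°
edge 0: e_0 = (+3.02, +2.42);  n_0 = (+0.6253, -0.7804)
edge 4: e_4 = (+1.50, -3.90);  n_4 = (-0.9333, -0.3590)
∠(n_0, n_4) = 107.67°
δ = |180° − 107.67°| = 72.33°
72.33° > 2α = 22.62°  →  invalid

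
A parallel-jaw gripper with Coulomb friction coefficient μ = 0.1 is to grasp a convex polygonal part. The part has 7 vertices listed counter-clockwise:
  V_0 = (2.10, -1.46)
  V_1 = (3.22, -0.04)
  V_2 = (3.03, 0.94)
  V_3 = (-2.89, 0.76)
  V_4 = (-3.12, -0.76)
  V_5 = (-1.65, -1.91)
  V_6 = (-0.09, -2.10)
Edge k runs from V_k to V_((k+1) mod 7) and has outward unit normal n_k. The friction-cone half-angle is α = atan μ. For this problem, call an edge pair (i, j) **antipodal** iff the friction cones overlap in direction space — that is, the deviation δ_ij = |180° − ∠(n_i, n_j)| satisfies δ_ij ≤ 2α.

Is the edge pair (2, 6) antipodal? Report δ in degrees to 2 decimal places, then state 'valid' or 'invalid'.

α = atan 0.1 = 5.71°;  2α = 11.42°
edge 2: e_2 = (-5.92, -0.18);  n_2 = (-0.0304, +0.9995)
edge 6: e_6 = (+2.19, +0.64);  n_6 = (+0.2805, -0.9599)
∠(n_2, n_6) = 165.45°
δ = |180° − 165.45°| = 14.55°
14.55° > 2α = 11.42°  →  invalid

δ = 14.55°, invalid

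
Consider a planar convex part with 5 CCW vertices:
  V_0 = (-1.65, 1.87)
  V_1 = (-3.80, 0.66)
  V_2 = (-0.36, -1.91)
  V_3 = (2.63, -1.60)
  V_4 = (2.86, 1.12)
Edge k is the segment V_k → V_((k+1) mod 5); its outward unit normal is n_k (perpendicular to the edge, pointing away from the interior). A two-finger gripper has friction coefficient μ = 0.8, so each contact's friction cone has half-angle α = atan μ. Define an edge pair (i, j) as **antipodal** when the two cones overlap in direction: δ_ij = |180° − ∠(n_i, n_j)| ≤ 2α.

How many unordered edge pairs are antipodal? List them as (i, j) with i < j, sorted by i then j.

count = 6; pairs: (0,1), (0,2), (0,3), (1,3), (1,4), (2,4)

α = atan 0.8 = 38.66°;  2α = 77.32°
n_0 = (-0.4905, +0.8715)
n_1 = (-0.5985, -0.8011)
n_2 = (+0.1031, -0.9947)
n_3 = (+0.9964, -0.0843)
n_4 = (+0.1640, +0.9865)
  (0,1): δ = 66.13°  ✓
  (0,2): δ = 23.45°  ✓
  (0,3): δ = 55.80°  ✓
  (0,4): δ = 141.19°  ·
  (1,2): δ = 137.32°  ·
  (1,3): δ = 58.07°  ✓
  (1,4): δ = 27.32°  ✓
  (2,3): δ = 100.75°  ·
  (2,4): δ = 15.36°  ✓
  (3,4): δ = 94.61°  ·
antipodal pairs: 6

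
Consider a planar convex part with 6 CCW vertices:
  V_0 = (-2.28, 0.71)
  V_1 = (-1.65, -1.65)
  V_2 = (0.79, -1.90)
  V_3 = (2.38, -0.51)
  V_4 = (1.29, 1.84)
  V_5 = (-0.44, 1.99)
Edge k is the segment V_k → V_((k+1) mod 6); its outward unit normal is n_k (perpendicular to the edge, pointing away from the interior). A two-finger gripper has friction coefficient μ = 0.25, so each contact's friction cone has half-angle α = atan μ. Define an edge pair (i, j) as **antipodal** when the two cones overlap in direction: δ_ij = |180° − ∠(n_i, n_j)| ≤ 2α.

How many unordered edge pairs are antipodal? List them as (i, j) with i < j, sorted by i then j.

count = 3; pairs: (0,3), (1,4), (2,5)

α = atan 0.25 = 14.04°;  2α = 28.07°
n_0 = (-0.9662, -0.2579)
n_1 = (-0.1019, -0.9948)
n_2 = (+0.6582, -0.7529)
n_3 = (+0.9072, +0.4208)
n_4 = (+0.0864, +0.9963)
n_5 = (-0.5711, +0.8209)
  (0,1): δ = 110.80°  ·
  (0,2): δ = 63.79°  ·
  (0,3): δ = 9.94°  ✓
  (0,4): δ = 70.10°  ·
  (0,5): δ = 109.88°  ·
  (1,2): δ = 132.99°  ·
  (1,3): δ = 59.27°  ·
  (1,4): δ = 0.89°  ✓
  (1,5): δ = 40.67°  ·
  (2,3): δ = 106.28°  ·
  (2,4): δ = 46.12°  ·
  (2,5): δ = 6.34°  ✓
  (3,4): δ = 119.84°  ·
  (3,5): δ = 80.06°  ·
  (4,5): δ = 140.22°  ·
antipodal pairs: 3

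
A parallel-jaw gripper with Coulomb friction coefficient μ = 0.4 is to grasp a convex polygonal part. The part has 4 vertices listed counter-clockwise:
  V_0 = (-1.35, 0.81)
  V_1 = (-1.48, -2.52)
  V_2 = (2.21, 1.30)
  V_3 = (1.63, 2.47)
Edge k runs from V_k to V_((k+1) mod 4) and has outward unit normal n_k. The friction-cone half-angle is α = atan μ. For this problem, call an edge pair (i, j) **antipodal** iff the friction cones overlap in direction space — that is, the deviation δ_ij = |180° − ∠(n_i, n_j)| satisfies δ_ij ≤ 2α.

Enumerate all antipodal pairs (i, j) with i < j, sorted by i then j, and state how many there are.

count = 3; pairs: (0,1), (0,2), (1,3)

α = atan 0.4 = 21.80°;  2α = 43.60°
n_0 = (-0.9992, +0.0390)
n_1 = (+0.7192, -0.6948)
n_2 = (+0.8960, +0.4441)
n_3 = (-0.4866, +0.8736)
  (0,1): δ = 41.77°  ✓
  (0,2): δ = 28.60°  ✓
  (0,3): δ = 121.36°  ·
  (1,2): δ = 109.62°  ·
  (1,3): δ = 16.87°  ✓
  (2,3): δ = 87.25°  ·
antipodal pairs: 3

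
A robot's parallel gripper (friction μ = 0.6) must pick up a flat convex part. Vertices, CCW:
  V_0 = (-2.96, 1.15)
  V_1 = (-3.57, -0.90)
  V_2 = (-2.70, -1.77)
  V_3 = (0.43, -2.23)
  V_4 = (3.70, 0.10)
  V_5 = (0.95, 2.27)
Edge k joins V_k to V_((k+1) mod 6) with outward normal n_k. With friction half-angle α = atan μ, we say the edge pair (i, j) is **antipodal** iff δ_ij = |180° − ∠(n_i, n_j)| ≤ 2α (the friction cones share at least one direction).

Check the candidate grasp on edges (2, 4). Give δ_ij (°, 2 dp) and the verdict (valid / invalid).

δ = 29.92°, valid

α = atan 0.6 = 30.96°;  2α = 61.93°
edge 2: e_2 = (+3.13, -0.46);  n_2 = (-0.1454, -0.9894)
edge 4: e_4 = (-2.75, +2.17);  n_4 = (+0.6195, +0.7850)
∠(n_2, n_4) = 150.08°
δ = |180° − 150.08°| = 29.92°
29.92° ≤ 2α = 61.93°  →  valid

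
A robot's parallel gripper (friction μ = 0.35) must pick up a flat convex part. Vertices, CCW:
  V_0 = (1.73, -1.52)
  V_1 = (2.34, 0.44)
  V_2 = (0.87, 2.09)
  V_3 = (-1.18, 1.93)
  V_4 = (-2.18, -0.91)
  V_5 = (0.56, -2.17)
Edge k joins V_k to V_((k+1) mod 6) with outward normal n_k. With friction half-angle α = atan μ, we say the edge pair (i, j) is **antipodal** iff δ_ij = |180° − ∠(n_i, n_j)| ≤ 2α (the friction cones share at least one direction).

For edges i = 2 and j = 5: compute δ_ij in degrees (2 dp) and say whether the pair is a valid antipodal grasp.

α = atan 0.35 = 19.29°;  2α = 38.58°
edge 2: e_2 = (-2.05, -0.16);  n_2 = (-0.0778, +0.9970)
edge 5: e_5 = (+1.17, +0.65);  n_5 = (+0.4856, -0.8742)
∠(n_2, n_5) = 155.41°
δ = |180° − 155.41°| = 24.59°
24.59° ≤ 2α = 38.58°  →  valid

δ = 24.59°, valid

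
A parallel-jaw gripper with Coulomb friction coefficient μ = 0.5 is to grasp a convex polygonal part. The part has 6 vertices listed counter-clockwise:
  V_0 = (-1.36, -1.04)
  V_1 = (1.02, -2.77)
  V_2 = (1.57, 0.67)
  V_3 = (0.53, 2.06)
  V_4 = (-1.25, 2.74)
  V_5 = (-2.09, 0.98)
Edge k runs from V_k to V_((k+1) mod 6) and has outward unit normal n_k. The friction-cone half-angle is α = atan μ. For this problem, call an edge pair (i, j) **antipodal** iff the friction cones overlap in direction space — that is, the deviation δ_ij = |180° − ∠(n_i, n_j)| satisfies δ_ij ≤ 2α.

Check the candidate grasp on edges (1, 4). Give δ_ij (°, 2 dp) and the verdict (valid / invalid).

α = atan 0.5 = 26.57°;  2α = 53.13°
edge 1: e_1 = (+0.55, +3.44);  n_1 = (+0.9875, -0.1579)
edge 4: e_4 = (-0.84, -1.76);  n_4 = (-0.9025, +0.4307)
∠(n_1, n_4) = 163.57°
δ = |180° − 163.57°| = 16.43°
16.43° ≤ 2α = 53.13°  →  valid

δ = 16.43°, valid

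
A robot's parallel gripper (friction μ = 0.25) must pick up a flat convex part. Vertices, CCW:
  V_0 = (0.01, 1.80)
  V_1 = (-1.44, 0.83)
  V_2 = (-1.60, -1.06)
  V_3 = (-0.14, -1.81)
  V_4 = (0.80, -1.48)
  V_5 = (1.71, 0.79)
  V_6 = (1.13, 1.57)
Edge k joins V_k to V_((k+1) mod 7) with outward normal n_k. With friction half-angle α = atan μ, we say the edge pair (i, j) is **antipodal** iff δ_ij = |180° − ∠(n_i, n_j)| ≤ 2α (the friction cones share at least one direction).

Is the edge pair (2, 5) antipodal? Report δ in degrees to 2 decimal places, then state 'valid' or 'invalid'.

δ = 26.18°, valid

α = atan 0.25 = 14.04°;  2α = 28.07°
edge 2: e_2 = (+1.46, -0.75);  n_2 = (-0.4569, -0.8895)
edge 5: e_5 = (-0.58, +0.78);  n_5 = (+0.8025, +0.5967)
∠(n_2, n_5) = 153.82°
δ = |180° − 153.82°| = 26.18°
26.18° ≤ 2α = 28.07°  →  valid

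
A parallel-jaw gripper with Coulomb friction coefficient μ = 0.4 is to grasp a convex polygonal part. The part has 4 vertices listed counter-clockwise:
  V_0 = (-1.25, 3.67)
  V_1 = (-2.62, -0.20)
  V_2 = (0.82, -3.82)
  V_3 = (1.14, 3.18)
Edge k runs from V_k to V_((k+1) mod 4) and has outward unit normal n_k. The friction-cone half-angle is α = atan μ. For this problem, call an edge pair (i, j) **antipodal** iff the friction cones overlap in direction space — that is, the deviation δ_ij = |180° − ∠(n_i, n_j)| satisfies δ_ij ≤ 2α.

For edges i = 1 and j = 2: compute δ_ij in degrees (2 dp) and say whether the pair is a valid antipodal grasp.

δ = 46.16°, invalid

α = atan 0.4 = 21.80°;  2α = 43.60°
edge 1: e_1 = (+3.44, -3.62);  n_1 = (-0.7249, -0.6889)
edge 2: e_2 = (+0.32, +7.00);  n_2 = (+0.9990, -0.0457)
∠(n_1, n_2) = 133.84°
δ = |180° − 133.84°| = 46.16°
46.16° > 2α = 43.60°  →  invalid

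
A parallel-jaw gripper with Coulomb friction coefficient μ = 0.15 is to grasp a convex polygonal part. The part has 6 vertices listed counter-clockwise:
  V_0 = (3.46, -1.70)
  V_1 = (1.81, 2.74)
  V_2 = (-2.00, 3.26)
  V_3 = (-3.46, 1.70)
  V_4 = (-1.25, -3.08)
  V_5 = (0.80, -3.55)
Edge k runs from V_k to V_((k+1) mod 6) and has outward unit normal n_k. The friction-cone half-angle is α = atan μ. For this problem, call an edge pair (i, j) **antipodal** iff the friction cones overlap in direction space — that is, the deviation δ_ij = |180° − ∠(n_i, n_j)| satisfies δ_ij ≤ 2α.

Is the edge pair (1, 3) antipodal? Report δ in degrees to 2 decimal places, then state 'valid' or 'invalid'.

α = atan 0.15 = 8.53°;  2α = 17.06°
edge 1: e_1 = (-3.81, +0.52);  n_1 = (+0.1352, +0.9908)
edge 3: e_3 = (+2.21, -4.78);  n_3 = (-0.9077, -0.4197)
∠(n_1, n_3) = 122.59°
δ = |180° − 122.59°| = 57.41°
57.41° > 2α = 17.06°  →  invalid

δ = 57.41°, invalid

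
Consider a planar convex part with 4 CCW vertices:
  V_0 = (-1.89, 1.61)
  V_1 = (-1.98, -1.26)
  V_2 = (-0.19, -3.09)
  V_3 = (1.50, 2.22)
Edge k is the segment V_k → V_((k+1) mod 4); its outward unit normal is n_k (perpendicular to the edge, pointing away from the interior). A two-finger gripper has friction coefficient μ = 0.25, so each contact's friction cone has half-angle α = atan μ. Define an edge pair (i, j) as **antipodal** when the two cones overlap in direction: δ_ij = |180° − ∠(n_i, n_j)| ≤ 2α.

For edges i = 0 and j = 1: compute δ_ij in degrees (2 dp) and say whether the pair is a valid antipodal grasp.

δ = 133.84°, invalid

α = atan 0.25 = 14.04°;  2α = 28.07°
edge 0: e_0 = (-0.09, -2.87);  n_0 = (-0.9995, +0.0313)
edge 1: e_1 = (+1.79, -1.83);  n_1 = (-0.7149, -0.6993)
∠(n_0, n_1) = 46.16°
δ = |180° − 46.16°| = 133.84°
133.84° > 2α = 28.07°  →  invalid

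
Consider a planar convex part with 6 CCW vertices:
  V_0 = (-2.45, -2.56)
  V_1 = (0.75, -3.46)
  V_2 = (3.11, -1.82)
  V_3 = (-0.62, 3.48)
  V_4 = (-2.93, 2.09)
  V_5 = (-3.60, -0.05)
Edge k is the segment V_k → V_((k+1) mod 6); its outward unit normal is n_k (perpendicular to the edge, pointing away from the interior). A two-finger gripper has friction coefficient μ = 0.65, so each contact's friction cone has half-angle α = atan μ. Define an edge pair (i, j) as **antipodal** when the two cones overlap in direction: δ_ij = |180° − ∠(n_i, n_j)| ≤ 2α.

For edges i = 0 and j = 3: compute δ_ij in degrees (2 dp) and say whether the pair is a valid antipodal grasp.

δ = 46.75°, valid

α = atan 0.65 = 33.02°;  2α = 66.05°
edge 0: e_0 = (+3.20, -0.90);  n_0 = (-0.2707, -0.9627)
edge 3: e_3 = (-2.31, -1.39);  n_3 = (-0.5156, +0.8568)
∠(n_0, n_3) = 133.25°
δ = |180° − 133.25°| = 46.75°
46.75° ≤ 2α = 66.05°  →  valid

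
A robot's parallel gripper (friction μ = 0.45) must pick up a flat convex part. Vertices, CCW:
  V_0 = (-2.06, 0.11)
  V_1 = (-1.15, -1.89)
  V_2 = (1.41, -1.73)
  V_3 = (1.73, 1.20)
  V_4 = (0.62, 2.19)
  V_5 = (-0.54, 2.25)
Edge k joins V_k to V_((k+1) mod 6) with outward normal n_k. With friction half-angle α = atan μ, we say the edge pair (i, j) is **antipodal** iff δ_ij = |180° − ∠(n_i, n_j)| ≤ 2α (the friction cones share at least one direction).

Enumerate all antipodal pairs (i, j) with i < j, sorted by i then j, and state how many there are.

α = atan 0.45 = 24.23°;  2α = 48.46°
n_0 = (-0.9102, -0.4141)
n_1 = (+0.0624, -0.9981)
n_2 = (+0.9941, -0.1086)
n_3 = (+0.6656, +0.7463)
n_4 = (+0.0517, +0.9987)
n_5 = (-0.8153, +0.5791)
  (0,1): δ = 110.89°  ·
  (0,2): δ = 30.70°  ✓
  (0,3): δ = 23.80°  ✓
  (0,4): δ = 62.57°  ·
  (0,5): δ = 120.15°  ·
  (1,2): δ = 99.81°  ·
  (1,3): δ = 45.31°  ✓
  (1,4): δ = 6.54°  ✓
  (1,5): δ = 51.04°  ·
  (2,3): δ = 125.50°  ·
  (2,4): δ = 86.73°  ·
  (2,5): δ = 29.15°  ✓
  (3,4): δ = 141.23°  ·
  (3,5): δ = 83.66°  ·
  (4,5): δ = 122.42°  ·
antipodal pairs: 5

count = 5; pairs: (0,2), (0,3), (1,3), (1,4), (2,5)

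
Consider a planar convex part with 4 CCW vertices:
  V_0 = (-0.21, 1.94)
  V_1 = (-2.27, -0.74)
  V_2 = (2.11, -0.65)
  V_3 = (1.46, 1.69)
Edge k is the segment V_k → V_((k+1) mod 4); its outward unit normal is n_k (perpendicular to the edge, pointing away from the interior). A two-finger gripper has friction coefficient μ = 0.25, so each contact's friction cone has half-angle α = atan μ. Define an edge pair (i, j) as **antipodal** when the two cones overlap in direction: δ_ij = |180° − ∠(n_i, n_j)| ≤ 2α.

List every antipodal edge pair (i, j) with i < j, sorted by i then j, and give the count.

count = 1; pairs: (1,3)

α = atan 0.25 = 14.04°;  2α = 28.07°
n_0 = (-0.7928, +0.6094)
n_1 = (+0.0205, -0.9998)
n_2 = (+0.9635, +0.2676)
n_3 = (+0.1481, +0.9890)
  (0,1): δ = 51.27°  ·
  (0,2): δ = 53.07°  ·
  (0,3): δ = 119.03°  ·
  (1,2): δ = 75.65°  ·
  (1,3): δ = 9.69°  ✓
  (2,3): δ = 114.04°  ·
antipodal pairs: 1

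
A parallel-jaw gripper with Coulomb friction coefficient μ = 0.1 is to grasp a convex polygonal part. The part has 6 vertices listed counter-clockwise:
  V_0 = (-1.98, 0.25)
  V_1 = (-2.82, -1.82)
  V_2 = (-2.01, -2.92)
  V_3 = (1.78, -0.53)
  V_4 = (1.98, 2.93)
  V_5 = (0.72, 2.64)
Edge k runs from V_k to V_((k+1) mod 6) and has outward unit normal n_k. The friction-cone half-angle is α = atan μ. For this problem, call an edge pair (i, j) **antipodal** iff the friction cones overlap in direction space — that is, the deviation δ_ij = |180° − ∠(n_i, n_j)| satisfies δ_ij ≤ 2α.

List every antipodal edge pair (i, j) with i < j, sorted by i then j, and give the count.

count = 1; pairs: (2,5)

α = atan 0.1 = 5.71°;  2α = 11.42°
n_0 = (-0.9266, +0.3760)
n_1 = (-0.8052, -0.5929)
n_2 = (+0.5334, -0.8459)
n_3 = (+0.9983, -0.0577)
n_4 = (-0.2243, +0.9745)
n_5 = (-0.6628, +0.7488)
  (0,1): δ = 121.55°  ·
  (0,2): δ = 35.68°  ·
  (0,3): δ = 18.78°  ·
  (0,4): δ = 125.05°  ·
  (0,5): δ = 153.60°  ·
  (1,2): δ = 94.13°  ·
  (1,3): δ = 39.67°  ·
  (1,4): δ = 66.59°  ·
  (1,5): δ = 95.15°  ·
  (2,3): δ = 125.54°  ·
  (2,4): δ = 19.27°  ·
  (2,5): δ = 9.28°  ✓
  (3,4): δ = 73.73°  ·
  (3,5): δ = 45.18°  ·
  (4,5): δ = 151.45°  ·
antipodal pairs: 1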